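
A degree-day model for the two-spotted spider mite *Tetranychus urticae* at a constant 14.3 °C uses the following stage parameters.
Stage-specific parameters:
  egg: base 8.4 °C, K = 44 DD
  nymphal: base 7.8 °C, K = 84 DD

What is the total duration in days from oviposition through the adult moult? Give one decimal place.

egg: 44 / (14.3 − 8.4) = 44 / 5.9 = 7.458 d.
nymphal: 84 / (14.3 − 7.8) = 84 / 6.5 = 12.923 d.
Sum = 20.381 ≈ 20.4 days.

20.4 days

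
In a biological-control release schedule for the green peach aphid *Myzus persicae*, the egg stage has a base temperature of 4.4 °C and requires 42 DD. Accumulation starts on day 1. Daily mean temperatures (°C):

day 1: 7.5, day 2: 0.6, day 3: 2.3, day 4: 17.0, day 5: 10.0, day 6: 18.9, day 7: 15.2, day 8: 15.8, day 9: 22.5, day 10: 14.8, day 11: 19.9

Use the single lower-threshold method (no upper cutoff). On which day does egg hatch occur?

day 7

Daily DD above 4.4 °C: 3.1, 0.0, 0.0, 12.6, 5.6, 14.5, 10.8, 11.4, 18.1, 10.4, 15.5.
Cumulative: 3.1, 3.1, 3.1, 15.7, 21.3, 35.8, 46.6, 58.0, 76.1, 86.5, 102.0.
The total first reaches 42 DD on day 7.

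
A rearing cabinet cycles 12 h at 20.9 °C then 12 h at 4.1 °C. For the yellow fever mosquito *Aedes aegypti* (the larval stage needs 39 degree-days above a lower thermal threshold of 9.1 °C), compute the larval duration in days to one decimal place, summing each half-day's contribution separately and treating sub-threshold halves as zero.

Day half: max(0, 20.9 − 9.1) × 0.5 = 11.8 × 0.5 = 5.90 DD.
Night half: max(0, 4.1 − 9.1) × 0.5 = 0.0 × 0.5 = 0.00 DD.
Per 24 h: 5.90 DD/day.
Duration = 39 / 5.90 = 6.610 ≈ 6.6 days.

6.6 days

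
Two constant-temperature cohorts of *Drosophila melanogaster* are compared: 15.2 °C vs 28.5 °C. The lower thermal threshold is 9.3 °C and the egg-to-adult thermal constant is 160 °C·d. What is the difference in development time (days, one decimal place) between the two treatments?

At 15.2 °C: 160 / (15.2 − 9.3) = 160 / 5.9 = 27.119 d.
At 28.5 °C: 160 / (28.5 − 9.3) = 160 / 19.2 = 8.333 d.
Difference = |27.119 − 8.333| = 18.785 ≈ 18.8 days.

18.8 days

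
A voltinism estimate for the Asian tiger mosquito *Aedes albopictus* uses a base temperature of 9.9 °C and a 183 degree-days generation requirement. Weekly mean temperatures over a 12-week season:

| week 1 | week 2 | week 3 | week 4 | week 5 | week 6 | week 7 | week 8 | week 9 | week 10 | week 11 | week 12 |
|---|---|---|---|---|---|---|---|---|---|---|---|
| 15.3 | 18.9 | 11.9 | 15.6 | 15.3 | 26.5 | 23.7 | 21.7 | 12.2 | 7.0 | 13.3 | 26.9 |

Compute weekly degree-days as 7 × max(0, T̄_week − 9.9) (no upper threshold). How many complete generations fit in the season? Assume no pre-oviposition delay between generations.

Weekly DD (7 × max(0, T̄ − 9.9)): 37.8, 63.0, 14.0, 39.9, 37.8, 116.2, 96.6, 82.6, 16.1, 0.0, 23.8, 119.0.
Season total = 646.8 DD.
Complete generations = ⌊646.8 / 183⌋ = 3.

3 generations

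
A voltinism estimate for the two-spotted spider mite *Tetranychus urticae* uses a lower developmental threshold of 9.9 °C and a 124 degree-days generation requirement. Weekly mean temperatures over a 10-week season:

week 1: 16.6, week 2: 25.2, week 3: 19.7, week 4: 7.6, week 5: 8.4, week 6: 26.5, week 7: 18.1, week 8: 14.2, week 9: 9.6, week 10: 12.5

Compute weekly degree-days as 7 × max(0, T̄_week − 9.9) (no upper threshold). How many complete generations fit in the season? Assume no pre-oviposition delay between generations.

Weekly DD (7 × max(0, T̄ − 9.9)): 46.9, 107.1, 68.6, 0.0, 0.0, 116.2, 57.4, 30.1, 0.0, 18.2.
Season total = 444.5 DD.
Complete generations = ⌊444.5 / 124⌋ = 3.

3 generations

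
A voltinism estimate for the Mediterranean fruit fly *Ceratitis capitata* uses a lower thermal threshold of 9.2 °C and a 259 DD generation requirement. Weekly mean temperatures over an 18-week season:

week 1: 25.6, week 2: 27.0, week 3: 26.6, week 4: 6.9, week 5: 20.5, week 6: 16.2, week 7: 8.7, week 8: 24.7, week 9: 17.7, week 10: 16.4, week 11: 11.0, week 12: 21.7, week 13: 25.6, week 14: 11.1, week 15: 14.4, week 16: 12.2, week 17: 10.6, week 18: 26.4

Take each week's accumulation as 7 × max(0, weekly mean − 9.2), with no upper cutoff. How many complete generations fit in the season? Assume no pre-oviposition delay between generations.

Weekly DD (7 × max(0, T̄ − 9.2)): 114.8, 124.6, 121.8, 0.0, 79.1, 49.0, 0.0, 108.5, 59.5, 50.4, 12.6, 87.5, 114.8, 13.3, 36.4, 21.0, 9.8, 120.4.
Season total = 1123.5 DD.
Complete generations = ⌊1123.5 / 259⌋ = 4.

4 generations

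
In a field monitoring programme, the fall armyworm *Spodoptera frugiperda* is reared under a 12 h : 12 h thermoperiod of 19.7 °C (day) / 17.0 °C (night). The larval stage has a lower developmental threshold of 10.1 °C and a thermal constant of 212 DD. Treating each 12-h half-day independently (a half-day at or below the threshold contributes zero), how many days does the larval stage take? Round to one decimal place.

25.7 days

Day half: max(0, 19.7 − 10.1) × 0.5 = 9.6 × 0.5 = 4.80 DD.
Night half: max(0, 17.0 − 10.1) × 0.5 = 6.9 × 0.5 = 3.45 DD.
Per 24 h: 8.25 DD/day.
Duration = 212 / 8.25 = 25.697 ≈ 25.7 days.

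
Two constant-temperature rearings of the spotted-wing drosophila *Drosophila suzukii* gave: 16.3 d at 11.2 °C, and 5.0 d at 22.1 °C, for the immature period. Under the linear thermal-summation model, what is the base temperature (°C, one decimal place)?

6.4 °C

Linear rate model ⇒ the product D·(T − T_b) is constant across temperatures.
16.3·(11.2 − T_b) = 5.0·(22.1 − T_b)
T_b = (16.3·11.2 − 5.0·22.1) / (16.3 − 5.0) = 72.06 / 11.3 = 6.377 °C ≈ 6.4 °C.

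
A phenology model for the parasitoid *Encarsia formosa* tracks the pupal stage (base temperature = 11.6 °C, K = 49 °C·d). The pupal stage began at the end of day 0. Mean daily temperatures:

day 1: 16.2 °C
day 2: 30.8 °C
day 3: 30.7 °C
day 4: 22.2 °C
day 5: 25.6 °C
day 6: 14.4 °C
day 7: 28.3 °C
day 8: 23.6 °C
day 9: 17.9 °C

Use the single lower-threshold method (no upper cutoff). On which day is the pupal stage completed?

Daily DD above 11.6 °C: 4.6, 19.2, 19.1, 10.6, 14.0, 2.8, 16.7, 12.0, 6.3.
Cumulative: 4.6, 23.8, 42.9, 53.5, 67.5, 70.3, 87.0, 99.0, 105.3.
The total first reaches 49 DD on day 4.

day 4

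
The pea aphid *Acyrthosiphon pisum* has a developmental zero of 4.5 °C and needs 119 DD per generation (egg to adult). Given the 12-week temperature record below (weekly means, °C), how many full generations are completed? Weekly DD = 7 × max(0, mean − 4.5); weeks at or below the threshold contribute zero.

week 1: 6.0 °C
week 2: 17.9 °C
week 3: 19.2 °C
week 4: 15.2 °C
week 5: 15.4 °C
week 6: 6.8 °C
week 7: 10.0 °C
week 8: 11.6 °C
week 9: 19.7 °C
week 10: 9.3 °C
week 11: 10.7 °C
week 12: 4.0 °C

Weekly DD (7 × max(0, T̄ − 4.5)): 10.5, 93.8, 102.9, 74.9, 76.3, 16.1, 38.5, 49.7, 106.4, 33.6, 43.4, 0.0.
Season total = 646.1 DD.
Complete generations = ⌊646.1 / 119⌋ = 5.

5 generations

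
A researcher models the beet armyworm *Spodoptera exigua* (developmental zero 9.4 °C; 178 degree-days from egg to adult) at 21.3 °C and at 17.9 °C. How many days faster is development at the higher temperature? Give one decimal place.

6.0 days

At 21.3 °C: 178 / (21.3 − 9.4) = 178 / 11.9 = 14.958 d.
At 17.9 °C: 178 / (17.9 − 9.4) = 178 / 8.5 = 20.941 d.
Difference = |14.958 − 20.941| = 5.983 ≈ 6.0 days.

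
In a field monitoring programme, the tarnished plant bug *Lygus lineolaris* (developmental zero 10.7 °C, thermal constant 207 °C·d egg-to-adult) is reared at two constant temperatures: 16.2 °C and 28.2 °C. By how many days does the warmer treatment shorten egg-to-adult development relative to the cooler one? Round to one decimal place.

25.8 days

At 16.2 °C: 207 / (16.2 − 10.7) = 207 / 5.5 = 37.636 d.
At 28.2 °C: 207 / (28.2 − 10.7) = 207 / 17.5 = 11.829 d.
Difference = |37.636 − 11.829| = 25.808 ≈ 25.8 days.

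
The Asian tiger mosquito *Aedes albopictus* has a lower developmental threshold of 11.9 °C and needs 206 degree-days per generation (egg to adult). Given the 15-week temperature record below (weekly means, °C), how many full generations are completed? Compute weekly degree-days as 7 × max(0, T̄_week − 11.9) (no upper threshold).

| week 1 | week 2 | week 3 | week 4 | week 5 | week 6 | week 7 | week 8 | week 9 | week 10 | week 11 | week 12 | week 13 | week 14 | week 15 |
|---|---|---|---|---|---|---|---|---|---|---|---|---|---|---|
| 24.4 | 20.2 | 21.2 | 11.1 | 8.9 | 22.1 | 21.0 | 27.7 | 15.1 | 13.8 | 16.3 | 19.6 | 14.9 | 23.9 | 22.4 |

Weekly DD (7 × max(0, T̄ − 11.9)): 87.5, 58.1, 65.1, 0.0, 0.0, 71.4, 63.7, 110.6, 22.4, 13.3, 30.8, 53.9, 21.0, 84.0, 73.5.
Season total = 755.3 DD.
Complete generations = ⌊755.3 / 206⌋ = 3.

3 generations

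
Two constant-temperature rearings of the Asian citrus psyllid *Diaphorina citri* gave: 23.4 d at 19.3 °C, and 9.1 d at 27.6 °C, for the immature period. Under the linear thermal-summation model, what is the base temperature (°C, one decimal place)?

Under the model K = D·(T − T_b), so D₁·(T₁ − T_b) = D₂·(T₂ − T_b).
23.4·(19.3 − T_b) = 9.1·(27.6 − T_b)
T_b = (23.4·19.3 − 9.1·27.6) / (23.4 − 9.1) = 200.46 / 14.3 = 14.018 °C ≈ 14.0 °C.

14.0 °C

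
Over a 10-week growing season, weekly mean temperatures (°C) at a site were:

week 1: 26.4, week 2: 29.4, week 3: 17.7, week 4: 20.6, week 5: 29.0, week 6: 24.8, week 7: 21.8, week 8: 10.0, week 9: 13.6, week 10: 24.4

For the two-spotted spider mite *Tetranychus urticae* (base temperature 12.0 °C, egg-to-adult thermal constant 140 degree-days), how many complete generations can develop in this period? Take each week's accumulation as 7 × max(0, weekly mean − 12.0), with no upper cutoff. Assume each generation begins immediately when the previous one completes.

Weekly DD (7 × max(0, T̄ − 12.0)): 100.8, 121.8, 39.9, 60.2, 119.0, 89.6, 68.6, 0.0, 11.2, 86.8.
Season total = 697.9 DD.
Complete generations = ⌊697.9 / 140⌋ = 4.

4 generations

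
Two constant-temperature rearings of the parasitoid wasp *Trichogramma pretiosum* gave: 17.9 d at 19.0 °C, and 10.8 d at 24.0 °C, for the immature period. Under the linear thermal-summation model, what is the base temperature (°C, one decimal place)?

Linear rate model ⇒ the product D·(T − T_b) is constant across temperatures.
17.9·(19.0 − T_b) = 10.8·(24.0 − T_b)
T_b = (17.9·19.0 − 10.8·24.0) / (17.9 − 10.8) = 80.90 / 7.1 = 11.394 °C ≈ 11.4 °C.

11.4 °C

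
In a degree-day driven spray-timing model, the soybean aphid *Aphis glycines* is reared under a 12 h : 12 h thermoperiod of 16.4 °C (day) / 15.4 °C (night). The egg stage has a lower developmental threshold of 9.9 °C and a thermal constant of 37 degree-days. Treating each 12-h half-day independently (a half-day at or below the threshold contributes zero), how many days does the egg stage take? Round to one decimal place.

Day half: max(0, 16.4 − 9.9) × 0.5 = 6.5 × 0.5 = 3.25 DD.
Night half: max(0, 15.4 − 9.9) × 0.5 = 5.5 × 0.5 = 2.75 DD.
Per 24 h: 6.00 DD/day.
Duration = 37 / 6.00 = 6.167 ≈ 6.2 days.

6.2 days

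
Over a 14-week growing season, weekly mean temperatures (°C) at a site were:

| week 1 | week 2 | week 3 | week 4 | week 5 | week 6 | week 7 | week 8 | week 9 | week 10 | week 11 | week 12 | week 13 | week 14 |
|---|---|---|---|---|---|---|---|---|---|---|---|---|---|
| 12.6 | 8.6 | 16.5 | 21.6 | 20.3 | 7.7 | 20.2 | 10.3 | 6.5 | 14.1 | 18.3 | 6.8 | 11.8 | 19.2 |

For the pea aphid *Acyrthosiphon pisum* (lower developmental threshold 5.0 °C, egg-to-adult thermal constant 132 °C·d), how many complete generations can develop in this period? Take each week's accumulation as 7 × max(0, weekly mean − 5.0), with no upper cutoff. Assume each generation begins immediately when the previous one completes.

6 generations

Weekly DD (7 × max(0, T̄ − 5.0)): 53.2, 25.2, 80.5, 116.2, 107.1, 18.9, 106.4, 37.1, 10.5, 63.7, 93.1, 12.6, 47.6, 99.4.
Season total = 871.5 DD.
Complete generations = ⌊871.5 / 132⌋ = 6.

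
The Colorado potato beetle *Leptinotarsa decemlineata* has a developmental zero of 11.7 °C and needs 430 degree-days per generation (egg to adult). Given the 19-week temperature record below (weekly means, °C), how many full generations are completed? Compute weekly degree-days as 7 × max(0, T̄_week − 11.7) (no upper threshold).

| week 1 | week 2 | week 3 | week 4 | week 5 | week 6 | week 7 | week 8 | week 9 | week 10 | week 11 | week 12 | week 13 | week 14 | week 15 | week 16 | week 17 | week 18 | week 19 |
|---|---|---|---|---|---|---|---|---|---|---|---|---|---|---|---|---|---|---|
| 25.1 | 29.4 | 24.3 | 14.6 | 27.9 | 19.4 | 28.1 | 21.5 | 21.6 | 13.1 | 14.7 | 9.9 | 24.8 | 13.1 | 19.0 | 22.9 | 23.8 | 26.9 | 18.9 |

2 generations

Weekly DD (7 × max(0, T̄ − 11.7)): 93.8, 123.9, 88.2, 20.3, 113.4, 53.9, 114.8, 68.6, 69.3, 9.8, 21.0, 0.0, 91.7, 9.8, 51.1, 78.4, 84.7, 106.4, 50.4.
Season total = 1249.5 DD.
Complete generations = ⌊1249.5 / 430⌋ = 2.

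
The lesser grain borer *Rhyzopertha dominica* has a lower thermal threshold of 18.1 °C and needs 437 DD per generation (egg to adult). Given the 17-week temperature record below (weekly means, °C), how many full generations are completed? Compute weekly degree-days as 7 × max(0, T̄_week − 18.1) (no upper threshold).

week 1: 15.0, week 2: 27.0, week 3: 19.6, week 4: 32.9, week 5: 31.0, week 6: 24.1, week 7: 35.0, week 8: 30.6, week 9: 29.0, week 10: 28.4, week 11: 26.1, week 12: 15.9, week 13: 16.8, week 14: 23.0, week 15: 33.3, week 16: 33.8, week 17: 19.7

2 generations

Weekly DD (7 × max(0, T̄ − 18.1)): 0.0, 62.3, 10.5, 103.6, 90.3, 42.0, 118.3, 87.5, 76.3, 72.1, 56.0, 0.0, 0.0, 34.3, 106.4, 109.9, 11.2.
Season total = 980.7 DD.
Complete generations = ⌊980.7 / 437⌋ = 2.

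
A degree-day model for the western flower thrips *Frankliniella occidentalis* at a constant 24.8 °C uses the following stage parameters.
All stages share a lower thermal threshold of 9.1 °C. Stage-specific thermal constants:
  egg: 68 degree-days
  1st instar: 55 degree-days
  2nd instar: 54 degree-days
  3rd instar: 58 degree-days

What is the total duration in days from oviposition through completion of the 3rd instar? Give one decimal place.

Daily accumulation at 24.8 °C = 24.8 − 9.1 = 15.7 DD/day.
Total K = 68 + 55 + 54 + 58 = 235 DD.
Total duration = 235 / 15.7 = 14.968 ≈ 15.0 days.

15.0 days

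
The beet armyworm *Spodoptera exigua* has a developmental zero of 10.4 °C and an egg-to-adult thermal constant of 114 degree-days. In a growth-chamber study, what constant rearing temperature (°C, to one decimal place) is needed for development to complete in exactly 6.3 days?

Required daily accumulation = 114 / 6.3 = 18.095 DD/day.
T = T_base + 18.095 = 10.4 + 18.095 = 28.495 ≈ 28.5 °C.

28.5 °C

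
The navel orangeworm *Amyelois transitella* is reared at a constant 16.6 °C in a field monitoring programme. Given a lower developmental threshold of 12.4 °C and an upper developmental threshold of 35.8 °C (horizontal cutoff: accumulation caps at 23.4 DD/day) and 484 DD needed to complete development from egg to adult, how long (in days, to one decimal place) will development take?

Daily accumulation = 16.6 − 12.4 = 4.2 DD/day.
Duration = 484 / 4.2 = 115.238 ≈ 115.2 days.

115.2 days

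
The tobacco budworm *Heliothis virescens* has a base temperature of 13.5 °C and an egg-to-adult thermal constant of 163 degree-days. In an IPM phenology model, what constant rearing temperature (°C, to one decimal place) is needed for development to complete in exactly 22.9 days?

20.6 °C

Required daily accumulation = 163 / 22.9 = 7.118 DD/day.
T = T_base + 7.118 = 13.5 + 7.118 = 20.618 ≈ 20.6 °C.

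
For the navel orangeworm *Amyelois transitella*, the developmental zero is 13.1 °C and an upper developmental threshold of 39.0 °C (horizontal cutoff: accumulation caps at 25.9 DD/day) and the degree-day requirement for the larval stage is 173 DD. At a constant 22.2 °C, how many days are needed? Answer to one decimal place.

19.0 days

Daily accumulation = 22.2 − 13.1 = 9.1 DD/day.
Duration = 173 / 9.1 = 19.011 ≈ 19.0 days.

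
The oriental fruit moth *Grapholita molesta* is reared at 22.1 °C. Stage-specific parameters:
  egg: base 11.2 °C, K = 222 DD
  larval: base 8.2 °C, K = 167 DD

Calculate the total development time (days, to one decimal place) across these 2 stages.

32.4 days

egg: 222 / (22.1 − 11.2) = 222 / 10.9 = 20.367 d.
larval: 167 / (22.1 − 8.2) = 167 / 13.9 = 12.014 d.
Sum = 32.381 ≈ 32.4 days.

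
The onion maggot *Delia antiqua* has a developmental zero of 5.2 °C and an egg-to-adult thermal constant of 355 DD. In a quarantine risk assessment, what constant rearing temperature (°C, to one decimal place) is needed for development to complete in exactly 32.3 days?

16.2 °C

Required daily accumulation = 355 / 32.3 = 10.991 DD/day.
T = T_base + 10.991 = 5.2 + 10.991 = 16.191 ≈ 16.2 °C.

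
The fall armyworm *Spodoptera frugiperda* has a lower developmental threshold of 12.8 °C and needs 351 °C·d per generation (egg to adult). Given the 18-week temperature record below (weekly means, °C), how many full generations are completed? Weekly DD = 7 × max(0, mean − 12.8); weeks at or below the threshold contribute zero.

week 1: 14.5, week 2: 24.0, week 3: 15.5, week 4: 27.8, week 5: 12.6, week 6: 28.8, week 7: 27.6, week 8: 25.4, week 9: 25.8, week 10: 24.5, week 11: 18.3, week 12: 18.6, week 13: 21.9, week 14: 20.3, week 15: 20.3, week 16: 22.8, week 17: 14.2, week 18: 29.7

3 generations

Weekly DD (7 × max(0, T̄ − 12.8)): 11.9, 78.4, 18.9, 105.0, 0.0, 112.0, 103.6, 88.2, 91.0, 81.9, 38.5, 40.6, 63.7, 52.5, 52.5, 70.0, 9.8, 118.3.
Season total = 1136.8 DD.
Complete generations = ⌊1136.8 / 351⌋ = 3.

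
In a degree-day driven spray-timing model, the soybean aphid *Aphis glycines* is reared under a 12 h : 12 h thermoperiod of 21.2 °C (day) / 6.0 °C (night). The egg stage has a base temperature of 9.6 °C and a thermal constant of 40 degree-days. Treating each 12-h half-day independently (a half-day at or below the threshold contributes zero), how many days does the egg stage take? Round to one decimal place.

6.9 days

Day half: max(0, 21.2 − 9.6) × 0.5 = 11.6 × 0.5 = 5.80 DD.
Night half: max(0, 6.0 − 9.6) × 0.5 = 0.0 × 0.5 = 0.00 DD.
Per 24 h: 5.80 DD/day.
Duration = 40 / 5.80 = 6.897 ≈ 6.9 days.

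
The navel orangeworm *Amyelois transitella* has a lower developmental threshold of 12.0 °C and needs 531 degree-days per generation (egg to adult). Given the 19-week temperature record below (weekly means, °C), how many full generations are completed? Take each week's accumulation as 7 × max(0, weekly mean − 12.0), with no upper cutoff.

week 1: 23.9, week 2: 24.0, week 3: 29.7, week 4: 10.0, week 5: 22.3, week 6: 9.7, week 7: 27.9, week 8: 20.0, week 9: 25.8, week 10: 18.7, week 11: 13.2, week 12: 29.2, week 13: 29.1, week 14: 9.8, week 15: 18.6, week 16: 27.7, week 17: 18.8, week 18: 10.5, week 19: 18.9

2 generations

Weekly DD (7 × max(0, T̄ − 12.0)): 83.3, 84.0, 123.9, 0.0, 72.1, 0.0, 111.3, 56.0, 96.6, 46.9, 8.4, 120.4, 119.7, 0.0, 46.2, 109.9, 47.6, 0.0, 48.3.
Season total = 1174.6 DD.
Complete generations = ⌊1174.6 / 531⌋ = 2.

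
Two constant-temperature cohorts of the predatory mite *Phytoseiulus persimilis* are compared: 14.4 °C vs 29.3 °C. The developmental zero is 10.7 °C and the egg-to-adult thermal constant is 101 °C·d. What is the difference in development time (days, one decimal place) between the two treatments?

21.9 days

At 14.4 °C: 101 / (14.4 − 10.7) = 101 / 3.7 = 27.297 d.
At 29.3 °C: 101 / (29.3 − 10.7) = 101 / 18.6 = 5.430 d.
Difference = |27.297 − 5.430| = 21.867 ≈ 21.9 days.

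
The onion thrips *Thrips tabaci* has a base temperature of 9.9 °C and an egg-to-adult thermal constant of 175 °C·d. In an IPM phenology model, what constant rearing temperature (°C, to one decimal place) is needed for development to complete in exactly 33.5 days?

Required daily accumulation = 175 / 33.5 = 5.224 DD/day.
T = T_base + 5.224 = 9.9 + 5.224 = 15.124 ≈ 15.1 °C.

15.1 °C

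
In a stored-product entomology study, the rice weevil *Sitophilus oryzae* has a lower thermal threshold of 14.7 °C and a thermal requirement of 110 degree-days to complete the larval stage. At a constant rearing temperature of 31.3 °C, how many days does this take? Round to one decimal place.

6.6 days

Daily accumulation = 31.3 − 14.7 = 16.6 DD/day.
Duration = 110 / 16.6 = 6.627 ≈ 6.6 days.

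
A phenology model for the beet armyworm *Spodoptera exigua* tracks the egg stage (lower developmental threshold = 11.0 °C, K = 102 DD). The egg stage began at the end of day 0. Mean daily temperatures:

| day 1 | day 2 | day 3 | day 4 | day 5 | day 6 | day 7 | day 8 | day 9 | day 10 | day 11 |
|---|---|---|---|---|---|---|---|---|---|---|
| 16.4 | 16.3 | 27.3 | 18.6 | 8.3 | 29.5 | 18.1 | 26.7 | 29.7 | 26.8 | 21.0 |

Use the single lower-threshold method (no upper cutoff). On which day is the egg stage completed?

day 10

Daily DD above 11.0 °C: 5.4, 5.3, 16.3, 7.6, 0.0, 18.5, 7.1, 15.7, 18.7, 15.8, 10.0.
Cumulative: 5.4, 10.7, 27.0, 34.6, 34.6, 53.1, 60.2, 75.9, 94.6, 110.4, 120.4.
The total first reaches 102 DD on day 10.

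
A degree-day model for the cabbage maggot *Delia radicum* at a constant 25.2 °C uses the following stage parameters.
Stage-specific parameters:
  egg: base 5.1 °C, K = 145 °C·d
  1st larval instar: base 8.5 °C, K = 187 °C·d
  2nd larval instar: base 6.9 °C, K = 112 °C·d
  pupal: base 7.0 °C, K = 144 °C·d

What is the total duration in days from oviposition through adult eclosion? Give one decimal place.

egg: 145 / (25.2 − 5.1) = 145 / 20.1 = 7.214 d.
1st larval instar: 187 / (25.2 − 8.5) = 187 / 16.7 = 11.198 d.
2nd larval instar: 112 / (25.2 − 6.9) = 112 / 18.3 = 6.120 d.
pupal: 144 / (25.2 − 7.0) = 144 / 18.2 = 7.912 d.
Sum = 32.444 ≈ 32.4 days.

32.4 days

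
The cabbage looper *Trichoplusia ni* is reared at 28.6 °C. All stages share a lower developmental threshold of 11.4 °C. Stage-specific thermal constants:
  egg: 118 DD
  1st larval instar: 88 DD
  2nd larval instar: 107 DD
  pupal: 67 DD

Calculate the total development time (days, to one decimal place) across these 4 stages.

22.1 days

Daily accumulation at 28.6 °C = 28.6 − 11.4 = 17.2 DD/day.
Total K = 118 + 88 + 107 + 67 = 380 DD.
Total duration = 380 / 17.2 = 22.093 ≈ 22.1 days.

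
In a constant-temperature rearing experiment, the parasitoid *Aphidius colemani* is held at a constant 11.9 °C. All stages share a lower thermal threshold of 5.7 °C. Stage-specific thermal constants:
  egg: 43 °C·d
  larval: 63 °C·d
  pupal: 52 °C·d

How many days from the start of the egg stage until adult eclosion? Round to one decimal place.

Daily accumulation at 11.9 °C = 11.9 − 5.7 = 6.2 DD/day.
Total K = 43 + 63 + 52 = 158 DD.
Total duration = 158 / 6.2 = 25.484 ≈ 25.5 days.

25.5 days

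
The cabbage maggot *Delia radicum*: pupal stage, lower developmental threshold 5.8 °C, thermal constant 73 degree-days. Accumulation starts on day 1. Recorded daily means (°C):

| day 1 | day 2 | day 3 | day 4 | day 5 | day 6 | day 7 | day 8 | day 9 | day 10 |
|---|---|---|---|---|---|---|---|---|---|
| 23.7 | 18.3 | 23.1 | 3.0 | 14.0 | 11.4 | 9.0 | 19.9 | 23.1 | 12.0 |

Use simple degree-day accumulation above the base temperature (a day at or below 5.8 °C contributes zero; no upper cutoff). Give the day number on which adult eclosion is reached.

day 8

Daily DD above 5.8 °C: 17.9, 12.5, 17.3, 0.0, 8.2, 5.6, 3.2, 14.1, 17.3, 6.2.
Cumulative: 17.9, 30.4, 47.7, 47.7, 55.9, 61.5, 64.7, 78.8, 96.1, 102.3.
The total first reaches 73 DD on day 8.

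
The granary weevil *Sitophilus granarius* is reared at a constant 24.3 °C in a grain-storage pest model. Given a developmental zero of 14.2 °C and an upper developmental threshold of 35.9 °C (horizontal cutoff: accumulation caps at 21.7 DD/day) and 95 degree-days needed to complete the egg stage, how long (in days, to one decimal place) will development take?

9.4 days

Daily accumulation = 24.3 − 14.2 = 10.1 DD/day.
Duration = 95 / 10.1 = 9.406 ≈ 9.4 days.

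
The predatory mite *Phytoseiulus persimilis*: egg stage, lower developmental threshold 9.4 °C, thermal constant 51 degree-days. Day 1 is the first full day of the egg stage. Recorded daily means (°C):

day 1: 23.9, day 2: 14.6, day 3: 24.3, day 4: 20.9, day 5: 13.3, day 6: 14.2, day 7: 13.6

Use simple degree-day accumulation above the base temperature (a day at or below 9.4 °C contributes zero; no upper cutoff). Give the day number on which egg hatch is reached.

day 6

Daily DD above 9.4 °C: 14.5, 5.2, 14.9, 11.5, 3.9, 4.8, 4.2.
Cumulative: 14.5, 19.7, 34.6, 46.1, 50.0, 54.8, 59.0.
The total first reaches 51 DD on day 6.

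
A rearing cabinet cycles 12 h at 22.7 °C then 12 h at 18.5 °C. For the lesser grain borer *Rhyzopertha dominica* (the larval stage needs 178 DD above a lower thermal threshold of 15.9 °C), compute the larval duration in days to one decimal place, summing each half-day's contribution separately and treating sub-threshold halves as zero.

37.9 days

Day half: max(0, 22.7 − 15.9) × 0.5 = 6.8 × 0.5 = 3.40 DD.
Night half: max(0, 18.5 − 15.9) × 0.5 = 2.6 × 0.5 = 1.30 DD.
Per 24 h: 4.70 DD/day.
Duration = 178 / 4.70 = 37.872 ≈ 37.9 days.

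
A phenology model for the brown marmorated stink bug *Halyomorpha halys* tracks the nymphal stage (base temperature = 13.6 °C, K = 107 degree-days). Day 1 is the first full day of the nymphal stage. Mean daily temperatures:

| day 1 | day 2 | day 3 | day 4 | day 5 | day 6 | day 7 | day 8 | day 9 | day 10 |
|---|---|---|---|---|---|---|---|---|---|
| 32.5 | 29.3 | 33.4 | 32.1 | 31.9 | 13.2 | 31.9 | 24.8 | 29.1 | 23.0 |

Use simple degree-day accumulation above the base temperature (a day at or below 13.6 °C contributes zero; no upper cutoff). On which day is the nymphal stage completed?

day 7

Daily DD above 13.6 °C: 18.9, 15.7, 19.8, 18.5, 18.3, 0.0, 18.3, 11.2, 15.5, 9.4.
Cumulative: 18.9, 34.6, 54.4, 72.9, 91.2, 91.2, 109.5, 120.7, 136.2, 145.6.
The total first reaches 107 DD on day 7.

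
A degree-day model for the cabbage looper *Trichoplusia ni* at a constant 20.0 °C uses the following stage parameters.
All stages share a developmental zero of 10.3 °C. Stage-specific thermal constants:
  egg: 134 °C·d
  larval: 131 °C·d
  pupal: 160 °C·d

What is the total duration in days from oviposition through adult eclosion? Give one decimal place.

Daily accumulation at 20.0 °C = 20.0 − 10.3 = 9.7 DD/day.
Total K = 134 + 131 + 160 = 425 DD.
Total duration = 425 / 9.7 = 43.814 ≈ 43.8 days.

43.8 days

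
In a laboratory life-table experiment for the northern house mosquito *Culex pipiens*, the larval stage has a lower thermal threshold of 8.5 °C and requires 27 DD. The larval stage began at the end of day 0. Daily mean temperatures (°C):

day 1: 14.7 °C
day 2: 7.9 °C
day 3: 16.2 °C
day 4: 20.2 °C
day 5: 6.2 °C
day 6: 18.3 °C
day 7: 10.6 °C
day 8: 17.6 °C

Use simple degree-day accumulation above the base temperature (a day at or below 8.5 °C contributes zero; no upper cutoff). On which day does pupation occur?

Daily DD above 8.5 °C: 6.2, 0.0, 7.7, 11.7, 0.0, 9.8, 2.1, 9.1.
Cumulative: 6.2, 6.2, 13.9, 25.6, 25.6, 35.4, 37.5, 46.6.
The total first reaches 27 DD on day 6.

day 6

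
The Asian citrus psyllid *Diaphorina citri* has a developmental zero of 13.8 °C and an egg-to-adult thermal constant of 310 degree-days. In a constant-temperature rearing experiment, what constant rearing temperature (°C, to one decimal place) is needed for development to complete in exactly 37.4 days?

22.1 °C

Required daily accumulation = 310 / 37.4 = 8.289 DD/day.
T = T_base + 8.289 = 13.8 + 8.289 = 22.089 ≈ 22.1 °C.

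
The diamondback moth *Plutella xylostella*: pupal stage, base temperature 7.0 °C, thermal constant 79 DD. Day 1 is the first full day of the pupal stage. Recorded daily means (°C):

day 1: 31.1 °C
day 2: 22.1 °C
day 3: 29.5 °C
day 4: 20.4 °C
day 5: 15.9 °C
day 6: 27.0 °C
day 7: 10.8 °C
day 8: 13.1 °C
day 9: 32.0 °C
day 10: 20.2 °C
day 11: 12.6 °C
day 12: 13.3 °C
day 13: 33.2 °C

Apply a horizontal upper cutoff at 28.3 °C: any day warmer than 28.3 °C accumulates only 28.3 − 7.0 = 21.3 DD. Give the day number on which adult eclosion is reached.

Daily DD above 7.0 °C (capped at 21.3): 21.3, 15.1, 21.3, 13.4, 8.9, 20.0, 3.8, 6.1, 21.3, 13.2, 5.6, 6.3, 21.3.
Cumulative: 21.3, 36.4, 57.7, 71.1, 80.0, 100.0, 103.8, 109.9, 131.2, 144.4, 150.0, 156.3, 177.6.
The total first reaches 79 DD on day 5.

day 5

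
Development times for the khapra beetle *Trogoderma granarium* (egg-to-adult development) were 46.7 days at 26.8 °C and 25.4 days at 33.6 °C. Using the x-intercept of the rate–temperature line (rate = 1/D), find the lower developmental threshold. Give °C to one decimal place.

Under the model K = D·(T − T_b), so D₁·(T₁ − T_b) = D₂·(T₂ − T_b).
46.7·(26.8 − T_b) = 25.4·(33.6 − T_b)
T_b = (46.7·26.8 − 25.4·33.6) / (46.7 − 25.4) = 398.12 / 21.3 = 18.691 °C ≈ 18.7 °C.

18.7 °C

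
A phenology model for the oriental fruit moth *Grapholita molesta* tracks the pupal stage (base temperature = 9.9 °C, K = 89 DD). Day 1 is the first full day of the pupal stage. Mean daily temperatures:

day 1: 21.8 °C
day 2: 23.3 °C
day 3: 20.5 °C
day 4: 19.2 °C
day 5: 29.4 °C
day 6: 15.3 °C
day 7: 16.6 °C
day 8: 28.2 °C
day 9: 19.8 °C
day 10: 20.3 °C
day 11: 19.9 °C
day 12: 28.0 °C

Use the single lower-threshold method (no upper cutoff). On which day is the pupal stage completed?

day 8

Daily DD above 9.9 °C: 11.9, 13.4, 10.6, 9.3, 19.5, 5.4, 6.7, 18.3, 9.9, 10.4, 10.0, 18.1.
Cumulative: 11.9, 25.3, 35.9, 45.2, 64.7, 70.1, 76.8, 95.1, 105.0, 115.4, 125.4, 143.5.
The total first reaches 89 DD on day 8.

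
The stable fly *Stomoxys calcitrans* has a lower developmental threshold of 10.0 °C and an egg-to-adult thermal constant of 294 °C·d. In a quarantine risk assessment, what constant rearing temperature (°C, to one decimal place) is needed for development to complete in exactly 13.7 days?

Required daily accumulation = 294 / 13.7 = 21.460 DD/day.
T = T_base + 21.460 = 10.0 + 21.460 = 31.460 ≈ 31.5 °C.

31.5 °C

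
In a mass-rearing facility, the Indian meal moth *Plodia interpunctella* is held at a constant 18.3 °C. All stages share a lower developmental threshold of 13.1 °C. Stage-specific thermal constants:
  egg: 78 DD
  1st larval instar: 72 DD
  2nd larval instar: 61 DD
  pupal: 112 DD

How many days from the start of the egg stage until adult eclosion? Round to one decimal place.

Daily accumulation at 18.3 °C = 18.3 − 13.1 = 5.2 DD/day.
Total K = 78 + 72 + 61 + 112 = 323 DD.
Total duration = 323 / 5.2 = 62.115 ≈ 62.1 days.

62.1 days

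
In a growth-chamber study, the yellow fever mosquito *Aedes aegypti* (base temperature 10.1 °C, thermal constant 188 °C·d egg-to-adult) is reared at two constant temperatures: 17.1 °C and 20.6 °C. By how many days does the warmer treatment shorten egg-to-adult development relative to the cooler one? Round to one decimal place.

At 17.1 °C: 188 / (17.1 − 10.1) = 188 / 7.0 = 26.857 d.
At 20.6 °C: 188 / (20.6 − 10.1) = 188 / 10.5 = 17.905 d.
Difference = |26.857 − 17.905| = 8.952 ≈ 9.0 days.

9.0 days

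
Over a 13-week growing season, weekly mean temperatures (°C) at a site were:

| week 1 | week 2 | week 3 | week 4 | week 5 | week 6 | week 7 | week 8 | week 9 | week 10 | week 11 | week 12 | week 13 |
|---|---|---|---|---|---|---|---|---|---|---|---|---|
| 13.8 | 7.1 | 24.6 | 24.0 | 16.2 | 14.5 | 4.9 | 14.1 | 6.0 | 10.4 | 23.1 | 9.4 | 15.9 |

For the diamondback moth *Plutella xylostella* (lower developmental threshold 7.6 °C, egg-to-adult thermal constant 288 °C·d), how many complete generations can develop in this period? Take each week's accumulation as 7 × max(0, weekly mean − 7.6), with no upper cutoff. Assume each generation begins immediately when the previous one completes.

Weekly DD (7 × max(0, T̄ − 7.6)): 43.4, 0.0, 119.0, 114.8, 60.2, 48.3, 0.0, 45.5, 0.0, 19.6, 108.5, 12.6, 58.1.
Season total = 630.0 DD.
Complete generations = ⌊630.0 / 288⌋ = 2.

2 generations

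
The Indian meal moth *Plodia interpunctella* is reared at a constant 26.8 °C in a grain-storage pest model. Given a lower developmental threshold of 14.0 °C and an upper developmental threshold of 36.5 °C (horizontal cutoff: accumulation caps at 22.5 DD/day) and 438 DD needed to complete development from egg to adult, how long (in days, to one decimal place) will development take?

34.2 days

Daily accumulation = 26.8 − 14.0 = 12.8 DD/day.
Duration = 438 / 12.8 = 34.219 ≈ 34.2 days.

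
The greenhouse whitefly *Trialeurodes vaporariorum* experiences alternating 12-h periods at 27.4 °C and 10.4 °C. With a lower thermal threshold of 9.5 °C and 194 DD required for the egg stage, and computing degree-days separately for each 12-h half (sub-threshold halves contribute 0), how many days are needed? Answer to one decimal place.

Day half: max(0, 27.4 − 9.5) × 0.5 = 17.9 × 0.5 = 8.95 DD.
Night half: max(0, 10.4 − 9.5) × 0.5 = 0.9 × 0.5 = 0.45 DD.
Per 24 h: 9.40 DD/day.
Duration = 194 / 9.40 = 20.638 ≈ 20.6 days.

20.6 days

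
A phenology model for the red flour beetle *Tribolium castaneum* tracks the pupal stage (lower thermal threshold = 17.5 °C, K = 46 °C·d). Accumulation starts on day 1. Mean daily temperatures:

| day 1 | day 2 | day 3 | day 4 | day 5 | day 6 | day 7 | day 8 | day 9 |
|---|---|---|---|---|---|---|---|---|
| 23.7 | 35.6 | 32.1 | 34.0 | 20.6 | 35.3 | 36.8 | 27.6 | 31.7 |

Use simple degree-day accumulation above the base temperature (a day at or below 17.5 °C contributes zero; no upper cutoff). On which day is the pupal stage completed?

day 4

Daily DD above 17.5 °C: 6.2, 18.1, 14.6, 16.5, 3.1, 17.8, 19.3, 10.1, 14.2.
Cumulative: 6.2, 24.3, 38.9, 55.4, 58.5, 76.3, 95.6, 105.7, 119.9.
The total first reaches 46 DD on day 4.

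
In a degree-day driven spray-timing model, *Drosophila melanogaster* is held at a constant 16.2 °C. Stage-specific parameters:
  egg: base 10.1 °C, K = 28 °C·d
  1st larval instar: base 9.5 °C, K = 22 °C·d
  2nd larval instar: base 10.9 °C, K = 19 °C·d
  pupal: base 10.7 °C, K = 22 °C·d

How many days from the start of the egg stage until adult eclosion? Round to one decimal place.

egg: 28 / (16.2 − 10.1) = 28 / 6.1 = 4.590 d.
1st larval instar: 22 / (16.2 − 9.5) = 22 / 6.7 = 3.284 d.
2nd larval instar: 19 / (16.2 − 10.9) = 19 / 5.3 = 3.585 d.
pupal: 22 / (16.2 − 10.7) = 22 / 5.5 = 4.000 d.
Sum = 15.459 ≈ 15.5 days.

15.5 days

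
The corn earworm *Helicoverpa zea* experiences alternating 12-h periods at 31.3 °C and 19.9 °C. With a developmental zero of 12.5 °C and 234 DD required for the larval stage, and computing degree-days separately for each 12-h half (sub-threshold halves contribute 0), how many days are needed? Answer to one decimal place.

Day half: max(0, 31.3 − 12.5) × 0.5 = 18.8 × 0.5 = 9.40 DD.
Night half: max(0, 19.9 − 12.5) × 0.5 = 7.4 × 0.5 = 3.70 DD.
Per 24 h: 13.10 DD/day.
Duration = 234 / 13.10 = 17.863 ≈ 17.9 days.

17.9 days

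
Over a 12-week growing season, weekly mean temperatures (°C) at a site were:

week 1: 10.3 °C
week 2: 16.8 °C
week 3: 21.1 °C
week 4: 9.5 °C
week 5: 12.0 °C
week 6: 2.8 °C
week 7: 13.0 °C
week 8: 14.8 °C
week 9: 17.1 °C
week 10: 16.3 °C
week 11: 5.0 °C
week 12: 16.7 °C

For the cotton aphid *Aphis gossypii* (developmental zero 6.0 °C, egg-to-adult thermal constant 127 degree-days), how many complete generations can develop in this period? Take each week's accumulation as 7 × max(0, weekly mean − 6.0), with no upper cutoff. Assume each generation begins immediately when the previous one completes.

Weekly DD (7 × max(0, T̄ − 6.0)): 30.1, 75.6, 105.7, 24.5, 42.0, 0.0, 49.0, 61.6, 77.7, 72.1, 0.0, 74.9.
Season total = 613.2 DD.
Complete generations = ⌊613.2 / 127⌋ = 4.

4 generations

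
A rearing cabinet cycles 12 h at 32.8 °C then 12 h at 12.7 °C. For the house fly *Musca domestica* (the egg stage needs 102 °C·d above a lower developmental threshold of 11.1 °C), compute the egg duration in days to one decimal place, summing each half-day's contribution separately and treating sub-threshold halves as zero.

8.8 days

Day half: max(0, 32.8 − 11.1) × 0.5 = 21.7 × 0.5 = 10.85 DD.
Night half: max(0, 12.7 − 11.1) × 0.5 = 1.6 × 0.5 = 0.80 DD.
Per 24 h: 11.65 DD/day.
Duration = 102 / 11.65 = 8.755 ≈ 8.8 days.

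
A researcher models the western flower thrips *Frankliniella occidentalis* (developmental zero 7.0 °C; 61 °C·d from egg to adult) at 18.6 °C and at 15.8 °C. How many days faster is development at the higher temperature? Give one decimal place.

At 18.6 °C: 61 / (18.6 − 7.0) = 61 / 11.6 = 5.259 d.
At 15.8 °C: 61 / (15.8 − 7.0) = 61 / 8.8 = 6.932 d.
Difference = |5.259 − 6.932| = 1.673 ≈ 1.7 days.

1.7 days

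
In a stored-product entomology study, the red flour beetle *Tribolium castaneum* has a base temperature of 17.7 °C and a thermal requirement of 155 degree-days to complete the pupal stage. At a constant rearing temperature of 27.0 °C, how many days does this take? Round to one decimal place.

16.7 days

Daily accumulation = 27.0 − 17.7 = 9.3 DD/day.
Duration = 155 / 9.3 = 16.667 ≈ 16.7 days.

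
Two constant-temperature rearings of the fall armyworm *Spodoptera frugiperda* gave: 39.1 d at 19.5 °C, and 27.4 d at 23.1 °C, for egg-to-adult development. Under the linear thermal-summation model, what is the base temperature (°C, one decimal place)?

11.1 °C

Under the model K = D·(T − T_b), so D₁·(T₁ − T_b) = D₂·(T₂ − T_b).
39.1·(19.5 − T_b) = 27.4·(23.1 − T_b)
T_b = (39.1·19.5 − 27.4·23.1) / (39.1 − 27.4) = 129.51 / 11.7 = 11.069 °C ≈ 11.1 °C.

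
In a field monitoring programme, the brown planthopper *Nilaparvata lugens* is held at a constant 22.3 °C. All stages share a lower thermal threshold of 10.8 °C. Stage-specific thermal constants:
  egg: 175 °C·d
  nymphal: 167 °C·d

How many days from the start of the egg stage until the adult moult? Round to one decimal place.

Daily accumulation at 22.3 °C = 22.3 − 10.8 = 11.5 DD/day.
Total K = 175 + 167 = 342 DD.
Total duration = 342 / 11.5 = 29.739 ≈ 29.7 days.

29.7 days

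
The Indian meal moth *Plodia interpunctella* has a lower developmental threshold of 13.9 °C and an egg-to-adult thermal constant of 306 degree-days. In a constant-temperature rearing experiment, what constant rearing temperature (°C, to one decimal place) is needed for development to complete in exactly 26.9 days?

Required daily accumulation = 306 / 26.9 = 11.375 DD/day.
T = T_base + 11.375 = 13.9 + 11.375 = 25.275 ≈ 25.3 °C.

25.3 °C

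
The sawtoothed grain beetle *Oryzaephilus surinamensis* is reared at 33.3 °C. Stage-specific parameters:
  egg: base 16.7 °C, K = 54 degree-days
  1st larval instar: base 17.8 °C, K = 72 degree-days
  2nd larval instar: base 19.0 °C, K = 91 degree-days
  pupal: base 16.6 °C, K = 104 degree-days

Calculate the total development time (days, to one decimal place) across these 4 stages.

egg: 54 / (33.3 − 16.7) = 54 / 16.6 = 3.253 d.
1st larval instar: 72 / (33.3 − 17.8) = 72 / 15.5 = 4.645 d.
2nd larval instar: 91 / (33.3 − 19.0) = 91 / 14.3 = 6.364 d.
pupal: 104 / (33.3 − 16.6) = 104 / 16.7 = 6.228 d.
Sum = 20.489 ≈ 20.5 days.

20.5 days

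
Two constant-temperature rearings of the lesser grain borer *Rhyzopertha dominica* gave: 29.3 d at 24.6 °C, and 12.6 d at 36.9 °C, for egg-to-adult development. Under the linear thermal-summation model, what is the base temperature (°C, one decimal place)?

15.3 °C

Equal thermal constants: D₁(T₁ − T_b) = D₂(T₂ − T_b).
29.3·(24.6 − T_b) = 12.6·(36.9 − T_b)
T_b = (29.3·24.6 − 12.6·36.9) / (29.3 − 12.6) = 255.84 / 16.7 = 15.320 °C ≈ 15.3 °C.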